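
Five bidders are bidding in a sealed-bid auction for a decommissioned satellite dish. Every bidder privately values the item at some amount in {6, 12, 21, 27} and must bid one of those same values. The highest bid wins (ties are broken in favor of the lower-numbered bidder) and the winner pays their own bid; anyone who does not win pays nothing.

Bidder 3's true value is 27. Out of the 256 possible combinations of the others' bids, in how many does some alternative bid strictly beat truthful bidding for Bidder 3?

36

Others bid (6, 6, 6, 6): truth gives 0; bid 12 gives 15 > 0. Violating.
Others bid (6, 6, 6, 12): truth gives 0; bid 12 gives 15 > 0. Violating.
Others bid (6, 6, 6, 21): truth gives 0; bid 21 gives 6 > 0. Violating.
Others bid (6, 6, 12, 6): truth gives 0; bid 12 gives 15 > 0. Violating.
Others bid (6, 6, 6, 27): truth gives 0; no alternative beats it.
Others bid (6, 6, 12, 27): truth gives 0; no alternative beats it.
(Checking all 256 profiles: 36 have a profitable deviation, 220 do not.)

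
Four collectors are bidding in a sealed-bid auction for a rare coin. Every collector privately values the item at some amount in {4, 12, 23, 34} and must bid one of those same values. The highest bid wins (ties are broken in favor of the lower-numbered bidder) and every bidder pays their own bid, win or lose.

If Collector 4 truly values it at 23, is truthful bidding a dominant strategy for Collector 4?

No

Consider the case where Collector 1 bids 4, Collector 2 bids 4 and Collector 3 bids 4.
Truthful bid 23: wins, pays 23, utility 23 - 23 = 0.
Bid 12 instead: wins, pays 12, utility 23 - 12 = 11.
Since 11 > 0, bidding 12 is strictly better here, so truthful bidding is not dominant.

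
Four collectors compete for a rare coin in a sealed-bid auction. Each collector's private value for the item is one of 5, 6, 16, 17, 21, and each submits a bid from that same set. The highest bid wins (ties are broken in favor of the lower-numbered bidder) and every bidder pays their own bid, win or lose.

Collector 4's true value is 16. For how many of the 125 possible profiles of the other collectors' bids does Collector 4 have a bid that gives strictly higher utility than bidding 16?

Others bid (5, 5, 5): truth gives 0; bid 6 gives 10 > 0. Violating.
Others bid (5, 5, 16): truth gives -16; bid 17 gives -1 > -16. Violating.
Others bid (5, 5, 17): truth gives -16; bid 5 gives -5 > -16. Violating.
Others bid (5, 5, 21): truth gives -16; bid 5 gives -5 > -16. Violating.
Others bid (5, 5, 6): truth gives 0; no alternative beats it.
Others bid (5, 6, 5): truth gives 0; no alternative beats it.
(Checking all 125 profiles: 118 have a profitable deviation, 7 do not.)

118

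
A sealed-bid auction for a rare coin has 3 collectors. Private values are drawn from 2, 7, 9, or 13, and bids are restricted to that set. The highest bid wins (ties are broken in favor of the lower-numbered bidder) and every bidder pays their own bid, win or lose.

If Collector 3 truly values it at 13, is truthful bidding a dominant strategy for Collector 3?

No

Consider the case where Collector 1 bids 2 and Collector 2 bids 2.
Truthful bid 13: wins, pays 13, utility 13 - 13 = 0.
Bid 7 instead: wins, pays 7, utility 13 - 7 = 6.
Since 6 > 0, bidding 7 is strictly better here, so truthful bidding is not dominant.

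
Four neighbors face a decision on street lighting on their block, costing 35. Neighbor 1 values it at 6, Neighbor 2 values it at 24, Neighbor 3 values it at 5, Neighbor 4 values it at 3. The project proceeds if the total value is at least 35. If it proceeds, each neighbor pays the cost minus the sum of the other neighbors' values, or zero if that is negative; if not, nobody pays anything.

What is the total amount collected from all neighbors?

26

Total value 38 ≥ cost 35, so it is built.
Neighbor 1: others sum to 32; max(0, 35 - 32) = 3.
Neighbor 2: others sum to 14; max(0, 35 - 14) = 21.
Neighbor 3: others sum to 33; max(0, 35 - 33) = 2.
Neighbor 4: others sum to 35; max(0, 35 - 35) = 0.
Total collected = 3 + 21 + 2 + 0 = 26.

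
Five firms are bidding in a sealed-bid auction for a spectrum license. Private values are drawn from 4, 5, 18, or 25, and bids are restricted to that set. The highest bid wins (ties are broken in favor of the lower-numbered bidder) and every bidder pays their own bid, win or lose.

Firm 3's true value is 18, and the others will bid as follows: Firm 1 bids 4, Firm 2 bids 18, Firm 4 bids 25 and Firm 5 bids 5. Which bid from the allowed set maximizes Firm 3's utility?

Bid 4: loses but pays 4, utility -4.
Bid 5: loses but pays 5, utility -5.
Bid 18: loses but pays 18, utility -18.
Bid 25: wins, pays 25, utility 18 - 25 = -7.
The best choice is 4 with utility -4.

4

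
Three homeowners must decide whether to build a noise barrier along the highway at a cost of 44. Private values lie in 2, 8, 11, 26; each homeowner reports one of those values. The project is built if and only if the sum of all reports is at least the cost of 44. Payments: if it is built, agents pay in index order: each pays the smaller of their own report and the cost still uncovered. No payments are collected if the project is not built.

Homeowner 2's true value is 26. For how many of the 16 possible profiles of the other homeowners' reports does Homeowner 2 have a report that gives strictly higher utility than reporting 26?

5

Others report (8, 26): truth gives 0; report 11 gives 15 > 0. Violating.
Others report (11, 26): truth gives 0; report 8 gives 18 > 0. Violating.
Others report (26, 8): truth gives 8; report 11 gives 15 > 8. Violating.
Others report (26, 11): truth gives 8; report 8 gives 18 > 8. Violating.
Others report (2, 2): truth gives 0; no alternative beats it.
Others report (2, 8): truth gives 0; no alternative beats it.
(Checking all 16 profiles: 5 have a profitable deviation, 11 do not.)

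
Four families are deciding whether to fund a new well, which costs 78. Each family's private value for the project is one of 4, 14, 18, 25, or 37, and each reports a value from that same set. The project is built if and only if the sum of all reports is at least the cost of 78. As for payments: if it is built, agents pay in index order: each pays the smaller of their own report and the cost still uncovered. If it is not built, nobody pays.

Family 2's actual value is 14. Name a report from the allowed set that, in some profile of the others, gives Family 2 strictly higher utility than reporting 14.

4

Suppose Family 1 reports 4, Family 3 reports 37 and Family 4 reports 37.
Report 14: project built, pays 14, utility 14 - 14 = 0.
Report 4: project built, pays 4, utility 14 - 4 = 10.
So reporting 4 beats truth here (10 > 0).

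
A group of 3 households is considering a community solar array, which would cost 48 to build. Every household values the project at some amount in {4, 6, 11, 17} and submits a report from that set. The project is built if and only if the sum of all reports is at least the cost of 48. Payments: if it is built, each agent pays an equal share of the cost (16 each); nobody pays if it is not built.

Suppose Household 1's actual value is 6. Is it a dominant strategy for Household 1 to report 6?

Check each profile of the others' reports and compare truth against every alternative report.
Others report (4, 4): truth gives 0, best alternative gives 0.
Others report (4, 6): truth gives 0, best alternative gives 0.
Others report (4, 11): truth gives 0, best alternative gives 0.
Others report (4, 17): truth gives 0, best alternative gives 0.
Others report (6, 4): truth gives 0, best alternative gives 0.
Others report (6, 6): truth gives 0, best alternative gives 0.
(Remaining 10 profiles checked similarly; truth is weakly best in each.)
In every case the truthful report is at least as good as any alternative, so it is a dominant strategy.

Yes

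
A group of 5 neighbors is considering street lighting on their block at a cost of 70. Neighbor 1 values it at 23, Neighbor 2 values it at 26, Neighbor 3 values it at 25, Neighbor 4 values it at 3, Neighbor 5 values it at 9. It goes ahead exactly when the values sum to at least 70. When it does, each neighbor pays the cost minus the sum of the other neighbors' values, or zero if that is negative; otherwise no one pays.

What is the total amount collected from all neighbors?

26

Total value 86 ≥ cost 70, so it is built.
Neighbor 1: others sum to 63; max(0, 70 - 63) = 7.
Neighbor 2: others sum to 60; max(0, 70 - 60) = 10.
Neighbor 3: others sum to 61; max(0, 70 - 61) = 9.
Neighbor 4: others sum to 83; max(0, 70 - 83) = 0.
Neighbor 5: others sum to 77; max(0, 70 - 77) = 0.
Total collected = 7 + 10 + 9 + 0 + 0 = 26.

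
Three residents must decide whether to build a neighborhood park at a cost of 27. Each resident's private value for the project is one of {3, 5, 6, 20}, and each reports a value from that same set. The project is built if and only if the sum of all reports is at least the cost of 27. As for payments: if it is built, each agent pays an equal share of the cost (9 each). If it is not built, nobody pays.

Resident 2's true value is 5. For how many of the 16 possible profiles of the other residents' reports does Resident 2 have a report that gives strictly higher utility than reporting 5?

Others report (3, 20): truth gives -4; report 3 gives 0 > -4. Violating.
Others report (20, 3): truth gives -4; report 3 gives 0 > -4. Violating.
Others report (3, 3): truth gives 0; no alternative beats it.
Others report (3, 5): truth gives 0; no alternative beats it.
(Checking all 16 profiles: 2 have a profitable deviation, 14 do not.)

2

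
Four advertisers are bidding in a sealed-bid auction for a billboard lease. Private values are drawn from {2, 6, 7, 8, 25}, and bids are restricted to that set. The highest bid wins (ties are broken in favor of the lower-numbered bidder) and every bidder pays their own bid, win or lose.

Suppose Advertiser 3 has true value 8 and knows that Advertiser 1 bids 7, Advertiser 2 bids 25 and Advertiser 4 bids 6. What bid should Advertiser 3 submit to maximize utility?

Bid 2: loses but pays 2, utility -2.
Bid 6: loses but pays 6, utility -6.
Bid 7: loses but pays 7, utility -7.
Bid 8: loses but pays 8, utility -8.
Bid 25: loses but pays 25, utility -25.
The best choice is 2 with utility -2.

2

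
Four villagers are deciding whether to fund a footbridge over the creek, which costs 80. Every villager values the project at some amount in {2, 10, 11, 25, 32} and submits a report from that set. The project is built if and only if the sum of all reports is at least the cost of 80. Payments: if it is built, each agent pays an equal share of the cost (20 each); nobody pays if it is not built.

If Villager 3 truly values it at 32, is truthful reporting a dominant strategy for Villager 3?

Check each profile of the others' reports and compare truth against every alternative report.
Others report (2, 25, 25): truth gives 12, best alternative gives 0.
Others report (10, 10, 32): truth gives 12, best alternative gives 0.
Others report (10, 11, 32): truth gives 12, best alternative gives 0.
Others report (10, 32, 10): truth gives 12, best alternative gives 0.
Others report (10, 32, 11): truth gives 12, best alternative gives 0.
Others report (11, 10, 32): truth gives 12, best alternative gives 0.
(Remaining 119 profiles checked similarly; truth is weakly best in each.)
In every case the truthful report is at least as good as any alternative, so it is a dominant strategy.

Yes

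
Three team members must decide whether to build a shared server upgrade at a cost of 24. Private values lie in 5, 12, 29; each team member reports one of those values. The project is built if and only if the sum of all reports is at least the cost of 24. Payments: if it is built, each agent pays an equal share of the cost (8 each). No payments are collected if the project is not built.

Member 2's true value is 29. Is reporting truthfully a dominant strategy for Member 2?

Check each profile of the others' reports and compare truth against every alternative report.
Others report (5, 5): truth gives 21, best alternative gives 0.
Others report (5, 12): truth gives 21, best alternative gives 21.
Others report (5, 29): truth gives 21, best alternative gives 21.
Others report (12, 5): truth gives 21, best alternative gives 21.
Others report (12, 12): truth gives 21, best alternative gives 21.
Others report (12, 29): truth gives 21, best alternative gives 21.
(Remaining 3 profiles checked similarly; truth is weakly best in each.)
In every case the truthful report is at least as good as any alternative, so it is a dominant strategy.

Yes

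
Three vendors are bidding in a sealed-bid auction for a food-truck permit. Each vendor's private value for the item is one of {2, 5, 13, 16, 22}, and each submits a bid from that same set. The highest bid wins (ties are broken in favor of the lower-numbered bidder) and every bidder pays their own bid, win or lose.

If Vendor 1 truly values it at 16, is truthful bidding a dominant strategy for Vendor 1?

Consider the case where Vendor 2 bids 2 and Vendor 3 bids 2.
Truthful bid 16: wins, pays 16, utility 16 - 16 = 0.
Bid 2 instead: wins, pays 2, utility 16 - 2 = 14.
Since 14 > 0, bidding 2 is strictly better here, so truthful bidding is not dominant.

No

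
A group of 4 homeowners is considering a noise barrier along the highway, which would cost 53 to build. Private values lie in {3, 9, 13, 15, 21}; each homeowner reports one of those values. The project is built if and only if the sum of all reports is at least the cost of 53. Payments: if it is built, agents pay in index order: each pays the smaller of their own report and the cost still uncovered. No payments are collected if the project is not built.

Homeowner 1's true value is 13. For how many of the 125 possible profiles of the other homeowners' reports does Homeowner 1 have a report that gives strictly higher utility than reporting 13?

32

Others report (3, 21, 21): truth gives 0; report 9 gives 4 > 0. Violating.
Others report (9, 15, 21): truth gives 0; report 9 gives 4 > 0. Violating.
Others report (9, 21, 15): truth gives 0; report 9 gives 4 > 0. Violating.
Others report (9, 21, 21): truth gives 0; report 3 gives 10 > 0. Violating.
Others report (3, 3, 3): truth gives 0; no alternative beats it.
Others report (3, 3, 9): truth gives 0; no alternative beats it.
(Checking all 125 profiles: 32 have a profitable deviation, 93 do not.)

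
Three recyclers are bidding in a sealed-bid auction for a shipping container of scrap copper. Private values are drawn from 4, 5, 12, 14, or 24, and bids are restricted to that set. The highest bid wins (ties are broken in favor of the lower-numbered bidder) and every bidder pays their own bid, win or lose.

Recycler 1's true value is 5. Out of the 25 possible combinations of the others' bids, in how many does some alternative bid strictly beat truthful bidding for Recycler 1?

Others bid (4, 4): truth gives 0; bid 4 gives 1 > 0. Violating.
Others bid (4, 12): truth gives -5; bid 4 gives -4 > -5. Violating.
Others bid (4, 14): truth gives -5; bid 4 gives -4 > -5. Violating.
Others bid (4, 24): truth gives -5; bid 4 gives -4 > -5. Violating.
Others bid (4, 5): truth gives 0; no alternative beats it.
Others bid (5, 4): truth gives 0; no alternative beats it.
(Checking all 25 profiles: 22 have a profitable deviation, 3 do not.)

22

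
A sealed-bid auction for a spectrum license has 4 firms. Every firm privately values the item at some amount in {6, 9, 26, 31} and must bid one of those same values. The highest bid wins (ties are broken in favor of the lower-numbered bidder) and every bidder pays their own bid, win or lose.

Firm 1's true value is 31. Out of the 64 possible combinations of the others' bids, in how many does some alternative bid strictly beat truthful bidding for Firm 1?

Others bid (6, 6, 6): truth gives 0; bid 6 gives 25 > 0. Violating.
Others bid (6, 6, 9): truth gives 0; bid 9 gives 22 > 0. Violating.
Others bid (6, 6, 26): truth gives 0; bid 26 gives 5 > 0. Violating.
Others bid (6, 9, 6): truth gives 0; bid 9 gives 22 > 0. Violating.
Others bid (6, 6, 31): truth gives 0; no alternative beats it.
Others bid (6, 9, 31): truth gives 0; no alternative beats it.
(Checking all 64 profiles: 27 have a profitable deviation, 37 do not.)

27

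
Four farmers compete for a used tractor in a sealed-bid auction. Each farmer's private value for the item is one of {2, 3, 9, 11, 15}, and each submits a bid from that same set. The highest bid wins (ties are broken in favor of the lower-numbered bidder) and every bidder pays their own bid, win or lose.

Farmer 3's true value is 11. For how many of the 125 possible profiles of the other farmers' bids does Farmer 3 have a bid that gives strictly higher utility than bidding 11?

Others bid (2, 2, 2): truth gives 0; bid 3 gives 8 > 0. Violating.
Others bid (2, 2, 3): truth gives 0; bid 3 gives 8 > 0. Violating.
Others bid (2, 2, 9): truth gives 0; bid 9 gives 2 > 0. Violating.
Others bid (2, 2, 15): truth gives -11; bid 2 gives -2 > -11. Violating.
Others bid (2, 2, 11): truth gives 0; no alternative beats it.
Others bid (2, 3, 11): truth gives 0; no alternative beats it.
(Checking all 125 profiles: 101 have a profitable deviation, 24 do not.)

101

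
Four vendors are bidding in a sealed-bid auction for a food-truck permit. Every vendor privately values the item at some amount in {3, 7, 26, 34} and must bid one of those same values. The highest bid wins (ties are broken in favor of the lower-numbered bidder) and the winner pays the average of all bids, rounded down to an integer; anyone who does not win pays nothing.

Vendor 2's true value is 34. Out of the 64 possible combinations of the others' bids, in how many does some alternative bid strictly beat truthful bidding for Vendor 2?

18

Others bid (3, 3, 3): truth gives 24; bid 7 gives 30 > 24. Violating.
Others bid (3, 3, 7): truth gives 23; bid 7 gives 29 > 23. Violating.
Others bid (3, 3, 26): truth gives 18; bid 26 gives 20 > 18. Violating.
Others bid (3, 7, 3): truth gives 23; bid 7 gives 29 > 23. Violating.
Others bid (3, 3, 34): truth gives 16; no alternative beats it.
Others bid (3, 7, 34): truth gives 15; no alternative beats it.
(Checking all 64 profiles: 18 have a profitable deviation, 46 do not.)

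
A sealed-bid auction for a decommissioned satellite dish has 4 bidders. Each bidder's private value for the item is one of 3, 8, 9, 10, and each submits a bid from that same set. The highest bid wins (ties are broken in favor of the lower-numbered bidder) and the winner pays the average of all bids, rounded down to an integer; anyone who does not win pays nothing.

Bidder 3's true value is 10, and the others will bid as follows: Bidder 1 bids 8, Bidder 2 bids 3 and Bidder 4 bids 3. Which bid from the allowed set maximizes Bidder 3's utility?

Bid 3: loses, pays 0, utility 0.
Bid 8: loses, pays 0, utility 0.
Bid 9: wins, pays 5, utility 10 - 5 = 5.
Bid 10: wins, pays 6, utility 10 - 6 = 4.
The best choice is 9 with utility 5.

9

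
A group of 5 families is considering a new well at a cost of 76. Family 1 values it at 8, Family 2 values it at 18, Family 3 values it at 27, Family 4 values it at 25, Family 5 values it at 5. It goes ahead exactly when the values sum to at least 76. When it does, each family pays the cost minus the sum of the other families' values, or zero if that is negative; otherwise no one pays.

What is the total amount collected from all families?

50

Total value 83 ≥ cost 76, so it is built.
Family 1: others sum to 75; max(0, 76 - 75) = 1.
Family 2: others sum to 65; max(0, 76 - 65) = 11.
Family 3: others sum to 56; max(0, 76 - 56) = 20.
Family 4: others sum to 58; max(0, 76 - 58) = 18.
Family 5: others sum to 78; max(0, 76 - 78) = 0.
Total collected = 1 + 11 + 20 + 18 + 0 = 50.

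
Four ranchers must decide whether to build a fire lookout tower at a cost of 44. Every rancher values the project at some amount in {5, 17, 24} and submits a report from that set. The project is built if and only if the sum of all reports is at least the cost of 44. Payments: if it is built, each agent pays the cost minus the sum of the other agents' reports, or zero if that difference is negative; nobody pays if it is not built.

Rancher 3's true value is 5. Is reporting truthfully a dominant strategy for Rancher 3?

Check each profile of the others' reports and compare truth against every alternative report.
Others report (5, 5, 17): truth gives 0, best alternative gives -12.
Others report (5, 17, 5): truth gives 0, best alternative gives -12.
Others report (17, 5, 5): truth gives 0, best alternative gives -12.
Others report (5, 5, 24): truth gives 0, best alternative gives -5.
Others report (5, 24, 5): truth gives 0, best alternative gives -5.
Others report (24, 5, 5): truth gives 0, best alternative gives -5.
(Remaining 21 profiles checked similarly; truth is weakly best in each.)
In every case the truthful report is at least as good as any alternative, so it is a dominant strategy.

Yes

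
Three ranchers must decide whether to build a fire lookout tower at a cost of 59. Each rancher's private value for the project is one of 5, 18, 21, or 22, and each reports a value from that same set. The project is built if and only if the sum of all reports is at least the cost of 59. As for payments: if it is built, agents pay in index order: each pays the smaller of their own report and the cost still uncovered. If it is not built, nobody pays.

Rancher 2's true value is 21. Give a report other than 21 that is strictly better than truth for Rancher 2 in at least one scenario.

18

Suppose Rancher 1 reports 21 and Rancher 3 reports 21.
Report 21: project built, pays 21, utility 21 - 21 = 0.
Report 18: project built, pays 18, utility 21 - 18 = 3.
So reporting 18 beats truth here (3 > 0).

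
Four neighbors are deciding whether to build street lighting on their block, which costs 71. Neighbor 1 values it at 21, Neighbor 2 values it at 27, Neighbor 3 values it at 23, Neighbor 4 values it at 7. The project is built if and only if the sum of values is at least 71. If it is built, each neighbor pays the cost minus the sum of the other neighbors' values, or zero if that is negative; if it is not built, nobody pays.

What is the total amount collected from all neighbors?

50

Total value 78 ≥ cost 71, so it is built.
Neighbor 1: others sum to 57; max(0, 71 - 57) = 14.
Neighbor 2: others sum to 51; max(0, 71 - 51) = 20.
Neighbor 3: others sum to 55; max(0, 71 - 55) = 16.
Neighbor 4: others sum to 71; max(0, 71 - 71) = 0.
Total collected = 14 + 20 + 16 + 0 = 50.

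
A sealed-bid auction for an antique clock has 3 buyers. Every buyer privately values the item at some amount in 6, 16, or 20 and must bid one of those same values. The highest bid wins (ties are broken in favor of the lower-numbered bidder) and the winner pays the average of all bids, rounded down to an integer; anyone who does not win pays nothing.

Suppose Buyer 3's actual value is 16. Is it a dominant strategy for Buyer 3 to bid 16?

No

Consider the case where Buyer 1 bids 6 and Buyer 2 bids 16.
Truthful bid 16: loses, pays 0, utility 0.
Bid 20 instead: wins, pays 14, utility 16 - 14 = 2.
Since 2 > 0, bidding 20 is strictly better here, so truthful bidding is not dominant.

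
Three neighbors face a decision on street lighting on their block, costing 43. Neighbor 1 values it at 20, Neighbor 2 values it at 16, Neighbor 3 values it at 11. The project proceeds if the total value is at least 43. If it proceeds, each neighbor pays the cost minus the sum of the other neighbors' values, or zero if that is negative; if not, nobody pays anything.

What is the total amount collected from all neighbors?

Total value 47 ≥ cost 43, so it is built.
Neighbor 1: others sum to 27; max(0, 43 - 27) = 16.
Neighbor 2: others sum to 31; max(0, 43 - 31) = 12.
Neighbor 3: others sum to 36; max(0, 43 - 36) = 7.
Total collected = 16 + 12 + 7 = 35.

35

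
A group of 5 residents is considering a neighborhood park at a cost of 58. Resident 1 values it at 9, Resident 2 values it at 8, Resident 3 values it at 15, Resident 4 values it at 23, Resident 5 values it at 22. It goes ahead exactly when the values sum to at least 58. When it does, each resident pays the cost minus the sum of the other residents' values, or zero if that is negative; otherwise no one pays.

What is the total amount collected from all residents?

Total value 77 ≥ cost 58, so it is built.
Resident 1: others sum to 68; max(0, 58 - 68) = 0.
Resident 2: others sum to 69; max(0, 58 - 69) = 0.
Resident 3: others sum to 62; max(0, 58 - 62) = 0.
Resident 4: others sum to 54; max(0, 58 - 54) = 4.
Resident 5: others sum to 55; max(0, 58 - 55) = 3.
Total collected = 0 + 0 + 0 + 4 + 3 = 7.

7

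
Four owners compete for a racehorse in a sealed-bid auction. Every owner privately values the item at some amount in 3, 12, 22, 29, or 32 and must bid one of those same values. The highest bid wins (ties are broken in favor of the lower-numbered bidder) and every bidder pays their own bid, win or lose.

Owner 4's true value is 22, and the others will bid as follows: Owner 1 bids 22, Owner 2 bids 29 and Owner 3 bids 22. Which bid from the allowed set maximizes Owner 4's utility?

3

Bid 3: loses but pays 3, utility -3.
Bid 12: loses but pays 12, utility -12.
Bid 22: loses but pays 22, utility -22.
Bid 29: loses but pays 29, utility -29.
Bid 32: wins, pays 32, utility 22 - 32 = -10.
The best choice is 3 with utility -3.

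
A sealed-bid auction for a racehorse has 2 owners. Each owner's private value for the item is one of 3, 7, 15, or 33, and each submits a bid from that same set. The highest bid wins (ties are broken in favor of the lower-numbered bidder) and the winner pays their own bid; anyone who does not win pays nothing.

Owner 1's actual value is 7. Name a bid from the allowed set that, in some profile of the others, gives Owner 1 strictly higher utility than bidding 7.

3

Suppose Owner 2 bids 3.
Bid 7: wins, pays 7, utility 7 - 7 = 0.
Bid 3: wins, pays 3, utility 7 - 3 = 4.
So bidding 3 beats truth here (4 > 0).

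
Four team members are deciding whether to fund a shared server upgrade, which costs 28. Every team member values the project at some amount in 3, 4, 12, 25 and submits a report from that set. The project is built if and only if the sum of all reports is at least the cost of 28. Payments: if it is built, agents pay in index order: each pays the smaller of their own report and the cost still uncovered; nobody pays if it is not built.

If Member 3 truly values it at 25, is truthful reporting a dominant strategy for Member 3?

No

Consider the case where Member 1 reports 3, Member 2 reports 3 and Member 4 reports 12.
Truthful report 25: project built, pays 22, utility 25 - 22 = 3.
Report 12 instead: project built, pays 12, utility 25 - 12 = 13.
Since 13 > 3, reporting 12 is strictly better here, so truthful reporting is not dominant.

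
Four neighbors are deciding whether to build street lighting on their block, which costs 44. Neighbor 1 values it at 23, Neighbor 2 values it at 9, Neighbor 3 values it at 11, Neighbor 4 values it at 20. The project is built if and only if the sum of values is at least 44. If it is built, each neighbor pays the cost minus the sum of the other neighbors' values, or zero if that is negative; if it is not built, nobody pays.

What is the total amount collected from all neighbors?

Total value 63 ≥ cost 44, so it is built.
Neighbor 1: others sum to 40; max(0, 44 - 40) = 4.
Neighbor 2: others sum to 54; max(0, 44 - 54) = 0.
Neighbor 3: others sum to 52; max(0, 44 - 52) = 0.
Neighbor 4: others sum to 43; max(0, 44 - 43) = 1.
Total collected = 4 + 0 + 0 + 1 = 5.

5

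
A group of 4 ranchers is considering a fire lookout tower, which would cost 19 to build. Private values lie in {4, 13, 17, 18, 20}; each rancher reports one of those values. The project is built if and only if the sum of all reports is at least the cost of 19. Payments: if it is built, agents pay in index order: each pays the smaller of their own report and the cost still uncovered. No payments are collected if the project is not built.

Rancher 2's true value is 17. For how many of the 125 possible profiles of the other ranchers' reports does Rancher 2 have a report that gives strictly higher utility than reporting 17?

Others report (4, 4, 4): truth gives 2; report 13 gives 4 > 2. Violating.
Others report (4, 4, 13): truth gives 2; report 4 gives 13 > 2. Violating.
Others report (4, 4, 17): truth gives 2; report 4 gives 13 > 2. Violating.
Others report (4, 4, 18): truth gives 2; report 4 gives 13 > 2. Violating.
Others report (17, 4, 4): truth gives 15; no alternative beats it.
Others report (17, 4, 13): truth gives 15; no alternative beats it.
(Checking all 125 profiles: 50 have a profitable deviation, 75 do not.)

50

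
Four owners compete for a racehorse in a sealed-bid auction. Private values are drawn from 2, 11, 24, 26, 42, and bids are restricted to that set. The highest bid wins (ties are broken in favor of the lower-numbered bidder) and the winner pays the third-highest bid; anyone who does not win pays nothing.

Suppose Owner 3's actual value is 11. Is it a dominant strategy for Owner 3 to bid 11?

No

Consider the case where Owner 1 bids 2, Owner 2 bids 2 and Owner 4 bids 24.
Truthful bid 11: loses, pays 0, utility 0.
Bid 24 instead: wins, pays 2, utility 11 - 2 = 9.
Since 9 > 0, bidding 24 is strictly better here, so truthful bidding is not dominant.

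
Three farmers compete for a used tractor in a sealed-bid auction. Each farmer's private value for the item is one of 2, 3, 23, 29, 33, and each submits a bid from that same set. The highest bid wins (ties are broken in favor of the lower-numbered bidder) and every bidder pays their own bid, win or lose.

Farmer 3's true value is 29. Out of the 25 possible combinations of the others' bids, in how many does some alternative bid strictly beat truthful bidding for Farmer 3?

Others bid (2, 2): truth gives 0; bid 3 gives 26 > 0. Violating.
Others bid (2, 3): truth gives 0; bid 23 gives 6 > 0. Violating.
Others bid (2, 29): truth gives -29; bid 2 gives -2 > -29. Violating.
Others bid (2, 33): truth gives -29; bid 2 gives -2 > -29. Violating.
Others bid (2, 23): truth gives 0; no alternative beats it.
Others bid (3, 23): truth gives 0; no alternative beats it.
(Checking all 25 profiles: 20 have a profitable deviation, 5 do not.)

20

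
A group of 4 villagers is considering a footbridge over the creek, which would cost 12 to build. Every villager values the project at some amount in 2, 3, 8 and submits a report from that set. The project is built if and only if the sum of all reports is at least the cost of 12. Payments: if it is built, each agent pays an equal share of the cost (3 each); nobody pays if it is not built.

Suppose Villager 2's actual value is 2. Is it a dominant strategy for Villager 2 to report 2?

Check each profile of the others' reports and compare truth against every alternative report.
Others report (3, 3, 3): truth gives 0, best alternative gives -1.
Others report (2, 2, 8): truth gives -1, best alternative gives -1.
Others report (2, 3, 8): truth gives -1, best alternative gives -1.
Others report (2, 8, 2): truth gives -1, best alternative gives -1.
Others report (2, 8, 3): truth gives -1, best alternative gives -1.
Others report (2, 8, 8): truth gives -1, best alternative gives -1.
(Remaining 21 profiles checked similarly; truth is weakly best in each.)
In every case the truthful report is at least as good as any alternative, so it is a dominant strategy.

Yes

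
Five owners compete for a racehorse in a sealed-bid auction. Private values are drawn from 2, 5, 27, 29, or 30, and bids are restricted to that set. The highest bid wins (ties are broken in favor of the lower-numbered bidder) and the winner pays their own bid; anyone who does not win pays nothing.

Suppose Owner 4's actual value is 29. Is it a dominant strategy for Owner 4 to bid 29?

No

Consider the case where Owner 1 bids 2, Owner 2 bids 2, Owner 3 bids 2 and Owner 5 bids 2.
Truthful bid 29: wins, pays 29, utility 29 - 29 = 0.
Bid 5 instead: wins, pays 5, utility 29 - 5 = 24.
Since 24 > 0, bidding 5 is strictly better here, so truthful bidding is not dominant.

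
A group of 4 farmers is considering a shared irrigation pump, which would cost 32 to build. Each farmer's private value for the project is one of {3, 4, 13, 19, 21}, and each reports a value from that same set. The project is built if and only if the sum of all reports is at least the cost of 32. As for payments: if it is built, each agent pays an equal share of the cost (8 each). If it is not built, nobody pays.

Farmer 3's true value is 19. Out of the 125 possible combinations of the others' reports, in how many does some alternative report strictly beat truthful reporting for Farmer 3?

Others report (3, 4, 4): truth gives 0; report 21 gives 11 > 0. Violating.
Others report (4, 3, 4): truth gives 0; report 21 gives 11 > 0. Violating.
Others report (4, 4, 3): truth gives 0; report 21 gives 11 > 0. Violating.
Others report (4, 4, 4): truth gives 0; report 21 gives 11 > 0. Violating.
Others report (3, 3, 3): truth gives 0; no alternative beats it.
Others report (3, 3, 4): truth gives 0; no alternative beats it.
(Checking all 125 profiles: 4 have a profitable deviation, 121 do not.)

4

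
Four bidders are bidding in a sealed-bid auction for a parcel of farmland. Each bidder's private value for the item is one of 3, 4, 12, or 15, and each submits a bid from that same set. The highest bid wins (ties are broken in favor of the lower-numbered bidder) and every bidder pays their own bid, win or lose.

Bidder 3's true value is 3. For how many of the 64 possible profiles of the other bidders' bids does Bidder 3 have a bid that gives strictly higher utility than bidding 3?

2

Others bid (3, 3, 3): truth gives -3; bid 4 gives -1 > -3. Violating.
Others bid (3, 3, 4): truth gives -3; bid 4 gives -1 > -3. Violating.
Others bid (3, 3, 12): truth gives -3; no alternative beats it.
Others bid (3, 3, 15): truth gives -3; no alternative beats it.
(Checking all 64 profiles: 2 have a profitable deviation, 62 do not.)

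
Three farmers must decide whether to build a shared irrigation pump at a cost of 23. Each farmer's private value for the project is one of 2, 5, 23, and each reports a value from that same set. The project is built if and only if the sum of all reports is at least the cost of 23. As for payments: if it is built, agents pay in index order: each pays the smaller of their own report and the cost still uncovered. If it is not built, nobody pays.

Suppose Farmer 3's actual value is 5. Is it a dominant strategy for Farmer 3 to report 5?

Yes

Check each profile of the others' reports and compare truth against every alternative report.
Others report (2, 23): truth gives 5, best alternative gives 5.
Others report (5, 23): truth gives 5, best alternative gives 5.
Others report (23, 2): truth gives 5, best alternative gives 5.
Others report (23, 5): truth gives 5, best alternative gives 5.
Others report (23, 23): truth gives 5, best alternative gives 5.
Others report (2, 2): truth gives 0, best alternative gives 0.
(Remaining 3 profiles checked similarly; truth is weakly best in each.)
In every case the truthful report is at least as good as any alternative, so it is a dominant strategy.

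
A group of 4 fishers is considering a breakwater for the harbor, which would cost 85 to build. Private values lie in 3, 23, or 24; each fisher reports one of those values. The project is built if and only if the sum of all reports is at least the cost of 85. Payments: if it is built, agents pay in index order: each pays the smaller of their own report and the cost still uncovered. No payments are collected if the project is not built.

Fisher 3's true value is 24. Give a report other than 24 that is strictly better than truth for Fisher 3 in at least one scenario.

Suppose Fisher 1 reports 23, Fisher 2 reports 23 and Fisher 4 reports 23.
Report 24: project built, pays 24, utility 24 - 24 = 0.
Report 23: project built, pays 23, utility 24 - 23 = 1.
So reporting 23 beats truth here (1 > 0).

23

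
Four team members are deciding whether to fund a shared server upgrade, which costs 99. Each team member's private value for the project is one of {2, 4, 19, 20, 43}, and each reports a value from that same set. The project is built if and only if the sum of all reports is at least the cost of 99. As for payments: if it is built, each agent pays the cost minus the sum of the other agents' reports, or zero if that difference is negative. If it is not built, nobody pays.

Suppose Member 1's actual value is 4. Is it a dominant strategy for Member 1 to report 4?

Check each profile of the others' reports and compare truth against every alternative report.
Others report (19, 43, 43): truth gives 4, best alternative gives 4.
Others report (20, 43, 43): truth gives 4, best alternative gives 4.
Others report (43, 19, 43): truth gives 4, best alternative gives 4.
Others report (43, 20, 43): truth gives 4, best alternative gives 4.
Others report (43, 43, 19): truth gives 4, best alternative gives 4.
Others report (43, 43, 20): truth gives 4, best alternative gives 4.
(Remaining 119 profiles checked similarly; truth is weakly best in each.)
In every case the truthful report is at least as good as any alternative, so it is a dominant strategy.

Yes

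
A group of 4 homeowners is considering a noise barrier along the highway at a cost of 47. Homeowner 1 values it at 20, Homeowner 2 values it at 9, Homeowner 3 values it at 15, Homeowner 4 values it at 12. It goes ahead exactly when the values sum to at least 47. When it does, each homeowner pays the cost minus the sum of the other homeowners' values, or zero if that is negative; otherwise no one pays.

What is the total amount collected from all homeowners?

20

Total value 56 ≥ cost 47, so it is built.
Homeowner 1: others sum to 36; max(0, 47 - 36) = 11.
Homeowner 2: others sum to 47; max(0, 47 - 47) = 0.
Homeowner 3: others sum to 41; max(0, 47 - 41) = 6.
Homeowner 4: others sum to 44; max(0, 47 - 44) = 3.
Total collected = 11 + 0 + 6 + 3 = 20.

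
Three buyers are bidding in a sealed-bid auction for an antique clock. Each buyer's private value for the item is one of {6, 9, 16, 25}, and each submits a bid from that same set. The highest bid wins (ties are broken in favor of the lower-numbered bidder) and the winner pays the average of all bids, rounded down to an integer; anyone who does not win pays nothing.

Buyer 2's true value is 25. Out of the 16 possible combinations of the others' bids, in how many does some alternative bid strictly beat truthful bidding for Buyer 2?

Others bid (6, 6): truth gives 13; bid 9 gives 18 > 13. Violating.
Others bid (6, 9): truth gives 12; bid 9 gives 17 > 12. Violating.
Others bid (6, 16): truth gives 10; bid 16 gives 13 > 10. Violating.
Others bid (9, 6): truth gives 12; bid 16 gives 15 > 12. Violating.
Others bid (6, 25): truth gives 7; no alternative beats it.
Others bid (9, 25): truth gives 6; no alternative beats it.
(Checking all 16 profiles: 6 have a profitable deviation, 10 do not.)

6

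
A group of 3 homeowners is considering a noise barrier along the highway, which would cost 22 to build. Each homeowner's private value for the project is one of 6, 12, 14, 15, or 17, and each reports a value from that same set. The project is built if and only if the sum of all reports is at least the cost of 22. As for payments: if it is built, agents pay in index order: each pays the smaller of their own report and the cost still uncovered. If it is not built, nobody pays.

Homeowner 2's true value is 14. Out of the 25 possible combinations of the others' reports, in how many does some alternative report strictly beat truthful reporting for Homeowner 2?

20

Others report (6, 6): truth gives 0; report 12 gives 2 > 0. Violating.
Others report (6, 12): truth gives 0; report 6 gives 8 > 0. Violating.
Others report (6, 14): truth gives 0; report 6 gives 8 > 0. Violating.
Others report (6, 15): truth gives 0; report 6 gives 8 > 0. Violating.
Others report (17, 6): truth gives 9; no alternative beats it.
Others report (17, 12): truth gives 9; no alternative beats it.
(Checking all 25 profiles: 20 have a profitable deviation, 5 do not.)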